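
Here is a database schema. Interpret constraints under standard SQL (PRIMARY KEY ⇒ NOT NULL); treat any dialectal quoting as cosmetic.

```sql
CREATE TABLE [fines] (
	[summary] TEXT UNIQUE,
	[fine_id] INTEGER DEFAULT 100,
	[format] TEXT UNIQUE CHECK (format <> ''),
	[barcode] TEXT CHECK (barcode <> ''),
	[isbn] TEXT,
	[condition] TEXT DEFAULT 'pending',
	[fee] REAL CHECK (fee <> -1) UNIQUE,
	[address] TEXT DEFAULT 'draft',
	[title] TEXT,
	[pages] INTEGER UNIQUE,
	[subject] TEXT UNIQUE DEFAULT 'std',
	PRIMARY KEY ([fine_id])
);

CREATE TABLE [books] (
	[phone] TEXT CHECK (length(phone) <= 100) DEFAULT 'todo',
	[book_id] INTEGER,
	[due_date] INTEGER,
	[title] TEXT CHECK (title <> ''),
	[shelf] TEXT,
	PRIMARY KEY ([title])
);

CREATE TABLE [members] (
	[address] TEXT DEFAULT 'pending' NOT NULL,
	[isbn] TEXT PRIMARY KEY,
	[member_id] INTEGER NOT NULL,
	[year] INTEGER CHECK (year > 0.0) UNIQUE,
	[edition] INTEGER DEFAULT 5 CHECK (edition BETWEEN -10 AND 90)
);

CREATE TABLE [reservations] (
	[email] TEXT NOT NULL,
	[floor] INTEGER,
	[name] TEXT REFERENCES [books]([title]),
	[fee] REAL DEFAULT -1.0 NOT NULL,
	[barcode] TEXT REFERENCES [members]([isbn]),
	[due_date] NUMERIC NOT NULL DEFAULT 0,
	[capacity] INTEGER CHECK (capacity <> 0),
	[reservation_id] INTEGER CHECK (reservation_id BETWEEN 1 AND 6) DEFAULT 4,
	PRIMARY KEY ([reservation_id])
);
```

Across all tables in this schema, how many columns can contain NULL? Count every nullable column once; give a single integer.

fines: 10 nullable (summary, format, barcode, isbn, condition, fee, address, title, pages, subject — PK (fine_id) and explicit NOT NULL columns excluded).
books: 4 nullable (phone, book_id, due_date, shelf — PK (title) and explicit NOT NULL columns excluded).
members: 2 nullable (year, edition — PK (isbn) and explicit NOT NULL columns excluded).
reservations: 4 nullable (floor, name, barcode, capacity — PK (reservation_id) and explicit NOT NULL columns excluded).
Total: 10 + 4 + 2 + 4 = 20.

20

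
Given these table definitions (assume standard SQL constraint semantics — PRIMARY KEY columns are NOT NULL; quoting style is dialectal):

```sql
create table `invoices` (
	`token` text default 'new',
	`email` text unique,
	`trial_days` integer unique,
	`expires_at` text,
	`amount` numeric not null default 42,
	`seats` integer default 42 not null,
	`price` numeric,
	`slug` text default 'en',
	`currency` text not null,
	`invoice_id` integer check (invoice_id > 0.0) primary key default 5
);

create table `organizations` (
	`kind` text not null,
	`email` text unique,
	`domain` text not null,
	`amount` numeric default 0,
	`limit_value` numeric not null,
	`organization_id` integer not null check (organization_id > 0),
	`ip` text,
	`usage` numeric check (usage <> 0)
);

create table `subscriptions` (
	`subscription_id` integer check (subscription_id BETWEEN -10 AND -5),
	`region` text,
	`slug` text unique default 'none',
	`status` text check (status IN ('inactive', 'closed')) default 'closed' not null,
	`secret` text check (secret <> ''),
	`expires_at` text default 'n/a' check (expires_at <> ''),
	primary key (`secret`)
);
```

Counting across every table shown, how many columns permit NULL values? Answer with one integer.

14

invoices: 6 nullable (token, email, trial_days, expires_at, price, slug — PK (invoice_id) and explicit NOT NULL columns excluded).
organizations: 4 nullable (email, amount, ip, usage — PK none and explicit NOT NULL columns excluded).
subscriptions: 4 nullable (subscription_id, region, slug, expires_at — PK (secret) and explicit NOT NULL columns excluded).
Total: 6 + 4 + 4 = 14.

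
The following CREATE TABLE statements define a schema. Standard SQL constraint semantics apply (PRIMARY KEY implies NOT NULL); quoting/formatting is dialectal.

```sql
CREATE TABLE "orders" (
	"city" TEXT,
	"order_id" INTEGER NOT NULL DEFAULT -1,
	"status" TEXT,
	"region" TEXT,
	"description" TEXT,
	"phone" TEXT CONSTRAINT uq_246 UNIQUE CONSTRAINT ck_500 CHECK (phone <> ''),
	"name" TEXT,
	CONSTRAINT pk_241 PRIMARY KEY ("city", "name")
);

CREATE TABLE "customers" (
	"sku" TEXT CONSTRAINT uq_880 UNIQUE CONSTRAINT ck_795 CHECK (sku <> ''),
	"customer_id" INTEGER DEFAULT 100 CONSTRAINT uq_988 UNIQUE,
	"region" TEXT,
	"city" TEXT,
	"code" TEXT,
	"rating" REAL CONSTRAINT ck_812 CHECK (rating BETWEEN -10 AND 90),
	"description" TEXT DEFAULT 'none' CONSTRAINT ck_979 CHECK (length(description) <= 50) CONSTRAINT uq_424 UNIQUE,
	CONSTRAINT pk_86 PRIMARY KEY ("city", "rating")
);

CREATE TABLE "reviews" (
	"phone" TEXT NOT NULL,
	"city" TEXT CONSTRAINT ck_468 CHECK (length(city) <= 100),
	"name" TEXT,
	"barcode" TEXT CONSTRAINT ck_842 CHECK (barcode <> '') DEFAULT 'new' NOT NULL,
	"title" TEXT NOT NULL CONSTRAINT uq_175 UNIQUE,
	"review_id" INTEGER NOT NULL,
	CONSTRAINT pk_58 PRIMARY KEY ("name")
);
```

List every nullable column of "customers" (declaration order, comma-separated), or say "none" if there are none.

- sku: CHECK does not forbid NULL (a CHECK constraint passes when its expression is NULL) → nullable.
- customer_id: UNIQUE does not imply NOT NULL → nullable.
- region: no NOT NULL constraint applies → nullable.
- city: part of the PRIMARY KEY, which implies NOT NULL → not nullable.
- code: no NOT NULL constraint applies → nullable.
- rating: part of the PRIMARY KEY, which implies NOT NULL → not nullable.
- description: CHECK does not forbid NULL (a CHECK constraint passes when its expression is NULL) → nullable.

sku, customer_id, region, code, description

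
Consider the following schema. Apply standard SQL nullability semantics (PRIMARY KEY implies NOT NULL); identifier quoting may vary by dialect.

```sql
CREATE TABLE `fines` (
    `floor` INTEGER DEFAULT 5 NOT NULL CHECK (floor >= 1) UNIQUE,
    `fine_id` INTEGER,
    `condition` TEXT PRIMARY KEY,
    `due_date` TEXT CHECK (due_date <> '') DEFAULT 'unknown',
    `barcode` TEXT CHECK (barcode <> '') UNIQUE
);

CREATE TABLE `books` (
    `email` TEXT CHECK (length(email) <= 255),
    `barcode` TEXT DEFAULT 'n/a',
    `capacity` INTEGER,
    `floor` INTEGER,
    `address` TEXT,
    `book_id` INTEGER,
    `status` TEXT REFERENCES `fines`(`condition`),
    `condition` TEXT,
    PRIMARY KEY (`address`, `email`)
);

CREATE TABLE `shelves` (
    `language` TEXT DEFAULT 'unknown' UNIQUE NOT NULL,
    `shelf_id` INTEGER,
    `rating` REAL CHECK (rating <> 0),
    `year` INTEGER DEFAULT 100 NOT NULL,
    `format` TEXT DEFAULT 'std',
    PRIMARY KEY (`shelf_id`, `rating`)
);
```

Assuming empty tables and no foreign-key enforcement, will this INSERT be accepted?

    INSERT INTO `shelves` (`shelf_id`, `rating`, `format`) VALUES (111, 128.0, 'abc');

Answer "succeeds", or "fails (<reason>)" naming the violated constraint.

succeeds

NOT NULL columns: language defaults to 'unknown'; rating is supplied; shelf_id is supplied; year defaults to 100.
CHECK constraints: 128.0 satisfies (rating <> 0).
No constraint is violated.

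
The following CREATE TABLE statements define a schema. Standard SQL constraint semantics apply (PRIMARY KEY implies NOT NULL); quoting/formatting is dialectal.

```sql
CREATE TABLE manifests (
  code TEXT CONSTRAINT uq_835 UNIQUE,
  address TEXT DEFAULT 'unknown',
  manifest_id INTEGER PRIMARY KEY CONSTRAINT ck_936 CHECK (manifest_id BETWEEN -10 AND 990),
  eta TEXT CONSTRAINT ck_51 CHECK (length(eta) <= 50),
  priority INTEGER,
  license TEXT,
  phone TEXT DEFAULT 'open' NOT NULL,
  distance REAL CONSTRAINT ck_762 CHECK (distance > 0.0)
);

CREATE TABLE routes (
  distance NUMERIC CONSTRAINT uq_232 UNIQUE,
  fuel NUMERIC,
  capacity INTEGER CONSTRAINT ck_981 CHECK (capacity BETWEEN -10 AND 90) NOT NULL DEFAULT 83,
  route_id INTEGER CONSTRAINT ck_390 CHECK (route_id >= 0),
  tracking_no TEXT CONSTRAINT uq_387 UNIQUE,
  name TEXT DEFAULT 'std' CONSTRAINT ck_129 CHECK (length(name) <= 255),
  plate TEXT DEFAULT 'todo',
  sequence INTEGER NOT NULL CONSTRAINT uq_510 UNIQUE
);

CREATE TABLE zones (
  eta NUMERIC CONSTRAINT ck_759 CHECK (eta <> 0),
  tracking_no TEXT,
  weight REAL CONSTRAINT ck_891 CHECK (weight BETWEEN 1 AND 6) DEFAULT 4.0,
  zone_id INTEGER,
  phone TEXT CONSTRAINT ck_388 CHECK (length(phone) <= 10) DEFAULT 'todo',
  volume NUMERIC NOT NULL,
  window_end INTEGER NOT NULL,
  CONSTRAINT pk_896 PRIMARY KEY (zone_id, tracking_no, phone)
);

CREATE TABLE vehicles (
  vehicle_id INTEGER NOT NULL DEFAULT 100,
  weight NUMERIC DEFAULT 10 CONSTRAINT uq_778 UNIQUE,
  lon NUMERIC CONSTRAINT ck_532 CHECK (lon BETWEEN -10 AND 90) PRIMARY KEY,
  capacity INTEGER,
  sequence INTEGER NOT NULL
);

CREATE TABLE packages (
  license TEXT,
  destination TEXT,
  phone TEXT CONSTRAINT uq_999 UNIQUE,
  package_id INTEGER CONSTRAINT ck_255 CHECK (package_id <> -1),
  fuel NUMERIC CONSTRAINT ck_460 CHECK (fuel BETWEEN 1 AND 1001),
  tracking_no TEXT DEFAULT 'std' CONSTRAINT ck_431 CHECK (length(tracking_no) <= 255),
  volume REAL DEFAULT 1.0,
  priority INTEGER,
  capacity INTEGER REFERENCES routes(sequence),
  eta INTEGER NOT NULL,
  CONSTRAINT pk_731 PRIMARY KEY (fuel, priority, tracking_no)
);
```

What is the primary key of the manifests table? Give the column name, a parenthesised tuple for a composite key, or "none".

manifest_id is declared PRIMARY KEY inline on the column.

manifest_id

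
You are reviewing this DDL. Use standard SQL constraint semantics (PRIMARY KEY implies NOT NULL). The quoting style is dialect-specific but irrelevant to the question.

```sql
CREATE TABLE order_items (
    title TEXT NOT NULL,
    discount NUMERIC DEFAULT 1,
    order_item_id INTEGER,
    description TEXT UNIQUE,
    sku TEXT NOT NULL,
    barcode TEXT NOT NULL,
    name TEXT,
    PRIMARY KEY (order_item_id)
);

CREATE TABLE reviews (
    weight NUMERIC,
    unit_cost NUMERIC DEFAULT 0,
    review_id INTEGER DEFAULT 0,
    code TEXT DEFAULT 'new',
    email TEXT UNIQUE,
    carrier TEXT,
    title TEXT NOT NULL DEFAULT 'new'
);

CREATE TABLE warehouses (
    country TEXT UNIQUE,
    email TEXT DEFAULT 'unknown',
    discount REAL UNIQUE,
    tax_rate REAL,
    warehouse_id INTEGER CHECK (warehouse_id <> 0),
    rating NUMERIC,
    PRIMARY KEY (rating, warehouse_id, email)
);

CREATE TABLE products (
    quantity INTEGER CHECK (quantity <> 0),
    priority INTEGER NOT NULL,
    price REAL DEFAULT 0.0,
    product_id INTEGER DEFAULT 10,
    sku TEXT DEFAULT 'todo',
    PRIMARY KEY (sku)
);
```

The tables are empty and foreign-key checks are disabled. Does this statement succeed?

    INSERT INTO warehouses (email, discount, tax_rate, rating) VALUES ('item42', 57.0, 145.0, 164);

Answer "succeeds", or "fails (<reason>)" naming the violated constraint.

fails (NOT NULL on warehouse_id)

warehouse_id is omitted from the column list and has no DEFAULT, so it would receive NULL.
But warehouse_id is part of the PRIMARY KEY (implied NOT NULL).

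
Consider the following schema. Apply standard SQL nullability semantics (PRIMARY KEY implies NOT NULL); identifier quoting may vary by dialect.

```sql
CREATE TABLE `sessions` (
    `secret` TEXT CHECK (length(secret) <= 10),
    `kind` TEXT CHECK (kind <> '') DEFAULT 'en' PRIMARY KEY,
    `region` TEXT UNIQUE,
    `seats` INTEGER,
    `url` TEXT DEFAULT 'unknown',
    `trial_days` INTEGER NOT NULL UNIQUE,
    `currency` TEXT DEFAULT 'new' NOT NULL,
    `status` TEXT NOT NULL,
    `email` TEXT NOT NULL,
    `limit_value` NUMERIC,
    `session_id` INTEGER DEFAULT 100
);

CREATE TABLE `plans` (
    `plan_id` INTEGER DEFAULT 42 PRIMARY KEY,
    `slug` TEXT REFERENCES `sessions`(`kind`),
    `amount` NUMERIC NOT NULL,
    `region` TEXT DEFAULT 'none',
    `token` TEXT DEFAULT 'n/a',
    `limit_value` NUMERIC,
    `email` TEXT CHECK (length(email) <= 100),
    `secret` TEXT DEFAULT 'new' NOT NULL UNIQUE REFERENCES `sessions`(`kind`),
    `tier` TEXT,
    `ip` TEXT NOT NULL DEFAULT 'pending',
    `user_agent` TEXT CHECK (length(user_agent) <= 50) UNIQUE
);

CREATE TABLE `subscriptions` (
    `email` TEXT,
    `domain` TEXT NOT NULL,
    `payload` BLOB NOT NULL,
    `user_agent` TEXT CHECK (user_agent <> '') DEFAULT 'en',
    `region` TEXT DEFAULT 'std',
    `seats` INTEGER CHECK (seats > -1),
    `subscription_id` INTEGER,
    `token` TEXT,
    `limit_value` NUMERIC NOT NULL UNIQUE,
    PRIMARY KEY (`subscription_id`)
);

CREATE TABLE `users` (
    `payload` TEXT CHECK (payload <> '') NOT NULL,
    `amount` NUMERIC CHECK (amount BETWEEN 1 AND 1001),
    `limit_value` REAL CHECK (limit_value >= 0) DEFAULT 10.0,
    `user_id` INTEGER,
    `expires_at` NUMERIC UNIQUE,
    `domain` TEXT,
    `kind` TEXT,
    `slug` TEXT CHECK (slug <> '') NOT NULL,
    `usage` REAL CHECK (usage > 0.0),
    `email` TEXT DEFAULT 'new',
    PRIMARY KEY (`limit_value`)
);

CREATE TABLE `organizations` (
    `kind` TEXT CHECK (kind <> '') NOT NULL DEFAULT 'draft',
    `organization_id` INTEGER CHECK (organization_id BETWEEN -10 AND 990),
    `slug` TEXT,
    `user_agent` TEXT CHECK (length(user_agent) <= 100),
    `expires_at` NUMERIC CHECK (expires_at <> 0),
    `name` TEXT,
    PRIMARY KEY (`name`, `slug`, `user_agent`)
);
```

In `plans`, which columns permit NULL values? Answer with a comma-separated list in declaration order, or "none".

slug, region, token, limit_value, email, tier, user_agent

- plan_id: part of the PRIMARY KEY, which implies NOT NULL → not nullable.
- slug: a foreign key column may be NULL unless separately constrained → nullable.
- amount: declared NOT NULL → not nullable.
- region: DEFAULT only fills an omitted column; an explicit NULL is still allowed → nullable.
- token: DEFAULT only fills an omitted column; an explicit NULL is still allowed → nullable.
- limit_value: no NOT NULL constraint applies → nullable.
- email: CHECK does not forbid NULL (a CHECK constraint passes when its expression is NULL) → nullable.
- secret: declared NOT NULL → not nullable.
- tier: no NOT NULL constraint applies → nullable.
- ip: declared NOT NULL → not nullable.
- user_agent: CHECK does not forbid NULL (a CHECK constraint passes when its expression is NULL) → nullable.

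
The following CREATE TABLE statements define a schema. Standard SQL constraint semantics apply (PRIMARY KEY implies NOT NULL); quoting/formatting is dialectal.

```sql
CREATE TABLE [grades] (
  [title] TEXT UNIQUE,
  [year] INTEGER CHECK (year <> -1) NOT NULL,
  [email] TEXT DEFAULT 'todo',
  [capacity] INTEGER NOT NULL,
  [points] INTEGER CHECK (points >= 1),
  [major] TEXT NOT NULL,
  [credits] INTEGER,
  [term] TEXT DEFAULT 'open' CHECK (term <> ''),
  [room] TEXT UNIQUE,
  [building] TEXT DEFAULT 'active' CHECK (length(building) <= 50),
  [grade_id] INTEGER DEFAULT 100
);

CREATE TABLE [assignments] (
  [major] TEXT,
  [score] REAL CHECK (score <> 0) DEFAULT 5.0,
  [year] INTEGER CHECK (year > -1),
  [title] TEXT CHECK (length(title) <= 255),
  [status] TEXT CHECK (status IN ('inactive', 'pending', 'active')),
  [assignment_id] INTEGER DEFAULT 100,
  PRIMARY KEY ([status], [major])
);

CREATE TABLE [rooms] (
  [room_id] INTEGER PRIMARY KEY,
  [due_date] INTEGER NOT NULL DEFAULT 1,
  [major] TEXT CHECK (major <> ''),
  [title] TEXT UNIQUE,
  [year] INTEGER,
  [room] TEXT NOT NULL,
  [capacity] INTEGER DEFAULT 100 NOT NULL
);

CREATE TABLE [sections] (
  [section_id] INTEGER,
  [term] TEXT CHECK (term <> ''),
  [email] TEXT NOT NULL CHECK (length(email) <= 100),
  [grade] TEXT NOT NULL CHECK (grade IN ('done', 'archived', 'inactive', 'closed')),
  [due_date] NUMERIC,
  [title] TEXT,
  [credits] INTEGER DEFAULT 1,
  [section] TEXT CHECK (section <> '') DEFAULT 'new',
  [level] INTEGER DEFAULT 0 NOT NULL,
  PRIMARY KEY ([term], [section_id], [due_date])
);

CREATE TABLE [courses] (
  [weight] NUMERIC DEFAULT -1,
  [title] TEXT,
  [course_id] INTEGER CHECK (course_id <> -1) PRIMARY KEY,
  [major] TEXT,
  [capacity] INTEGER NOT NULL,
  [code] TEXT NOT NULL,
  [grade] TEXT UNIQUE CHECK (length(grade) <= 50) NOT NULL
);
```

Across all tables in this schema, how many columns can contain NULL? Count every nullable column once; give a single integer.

21

grades: 8 nullable (title, email, points, credits, term, room, building, grade_id — PK none and explicit NOT NULL columns excluded).
assignments: 4 nullable (score, year, title, assignment_id — PK (status, major) and explicit NOT NULL columns excluded).
rooms: 3 nullable (major, title, year — PK (room_id) and explicit NOT NULL columns excluded).
sections: 3 nullable (title, credits, section — PK (term, section_id, due_date) and explicit NOT NULL columns excluded).
courses: 3 nullable (weight, title, major — PK (course_id) and explicit NOT NULL columns excluded).
Total: 8 + 4 + 3 + 3 + 3 = 21.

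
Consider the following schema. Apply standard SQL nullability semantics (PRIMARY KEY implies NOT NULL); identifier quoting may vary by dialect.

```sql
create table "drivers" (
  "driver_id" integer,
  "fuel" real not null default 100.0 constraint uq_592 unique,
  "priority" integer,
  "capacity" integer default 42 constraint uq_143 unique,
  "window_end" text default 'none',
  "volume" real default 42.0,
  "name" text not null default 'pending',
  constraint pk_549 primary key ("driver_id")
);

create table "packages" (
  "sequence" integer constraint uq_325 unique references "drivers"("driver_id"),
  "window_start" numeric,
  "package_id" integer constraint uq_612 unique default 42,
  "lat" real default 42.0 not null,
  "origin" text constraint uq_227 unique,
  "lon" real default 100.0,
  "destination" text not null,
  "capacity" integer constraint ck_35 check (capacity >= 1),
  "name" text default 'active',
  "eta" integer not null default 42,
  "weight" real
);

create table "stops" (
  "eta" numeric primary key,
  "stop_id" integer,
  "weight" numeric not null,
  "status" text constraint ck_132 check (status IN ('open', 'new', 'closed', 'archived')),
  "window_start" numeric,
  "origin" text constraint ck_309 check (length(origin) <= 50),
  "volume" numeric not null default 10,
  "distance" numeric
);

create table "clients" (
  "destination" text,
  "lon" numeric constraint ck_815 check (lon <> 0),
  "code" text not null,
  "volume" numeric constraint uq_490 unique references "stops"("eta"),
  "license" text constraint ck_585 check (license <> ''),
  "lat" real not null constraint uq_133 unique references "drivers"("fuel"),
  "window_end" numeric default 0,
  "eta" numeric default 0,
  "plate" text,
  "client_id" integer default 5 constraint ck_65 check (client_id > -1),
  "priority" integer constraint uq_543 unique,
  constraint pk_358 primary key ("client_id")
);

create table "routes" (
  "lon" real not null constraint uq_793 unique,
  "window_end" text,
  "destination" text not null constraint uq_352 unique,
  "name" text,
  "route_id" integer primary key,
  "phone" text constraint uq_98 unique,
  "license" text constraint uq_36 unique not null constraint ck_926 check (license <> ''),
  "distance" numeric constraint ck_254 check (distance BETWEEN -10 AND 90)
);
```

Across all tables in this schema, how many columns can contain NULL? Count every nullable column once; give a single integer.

drivers: 4 nullable (priority, capacity, window_end, volume — PK (driver_id) and explicit NOT NULL columns excluded).
packages: 8 nullable (sequence, window_start, package_id, origin, lon, capacity, name, weight — PK none and explicit NOT NULL columns excluded).
stops: 5 nullable (stop_id, status, window_start, origin, distance — PK (eta) and explicit NOT NULL columns excluded).
clients: 8 nullable (destination, lon, volume, license, window_end, eta, plate, priority — PK (client_id) and explicit NOT NULL columns excluded).
routes: 4 nullable (window_end, name, phone, distance — PK (route_id) and explicit NOT NULL columns excluded).
Total: 4 + 8 + 5 + 8 + 4 = 29.

29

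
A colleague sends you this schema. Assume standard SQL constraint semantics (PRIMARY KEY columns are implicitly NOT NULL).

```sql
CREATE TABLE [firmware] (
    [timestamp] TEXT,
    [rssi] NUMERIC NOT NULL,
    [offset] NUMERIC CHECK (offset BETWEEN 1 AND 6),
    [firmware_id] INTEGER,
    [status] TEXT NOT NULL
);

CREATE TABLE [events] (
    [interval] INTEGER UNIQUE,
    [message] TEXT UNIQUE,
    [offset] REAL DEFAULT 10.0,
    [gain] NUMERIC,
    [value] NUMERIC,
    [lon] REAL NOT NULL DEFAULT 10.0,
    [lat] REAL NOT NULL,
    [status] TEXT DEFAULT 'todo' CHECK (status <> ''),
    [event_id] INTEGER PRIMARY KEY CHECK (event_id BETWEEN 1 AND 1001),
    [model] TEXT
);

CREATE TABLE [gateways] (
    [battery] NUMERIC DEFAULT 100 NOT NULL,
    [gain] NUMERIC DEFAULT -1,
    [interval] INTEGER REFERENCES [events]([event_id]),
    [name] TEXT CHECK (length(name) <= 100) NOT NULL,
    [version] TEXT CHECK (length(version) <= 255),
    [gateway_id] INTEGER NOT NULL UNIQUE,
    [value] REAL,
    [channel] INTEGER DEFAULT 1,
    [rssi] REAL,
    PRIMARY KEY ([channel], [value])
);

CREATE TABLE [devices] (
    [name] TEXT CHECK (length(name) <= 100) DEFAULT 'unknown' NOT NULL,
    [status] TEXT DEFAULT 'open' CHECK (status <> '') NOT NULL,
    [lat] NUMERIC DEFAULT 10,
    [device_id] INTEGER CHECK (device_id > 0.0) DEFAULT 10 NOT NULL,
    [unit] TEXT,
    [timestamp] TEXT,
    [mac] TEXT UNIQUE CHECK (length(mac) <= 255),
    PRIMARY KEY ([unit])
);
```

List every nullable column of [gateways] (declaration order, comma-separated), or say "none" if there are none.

- battery: declared NOT NULL → not nullable.
- gain: DEFAULT only fills an omitted column; an explicit NULL is still allowed → nullable.
- interval: a foreign key column may be NULL unless separately constrained → nullable.
- name: declared NOT NULL → not nullable.
- version: CHECK does not forbid NULL (a CHECK constraint passes when its expression is NULL) → nullable.
- gateway_id: declared NOT NULL → not nullable.
- value: part of the PRIMARY KEY, which implies NOT NULL → not nullable.
- channel: part of the PRIMARY KEY, which implies NOT NULL → not nullable.
- rssi: no NOT NULL constraint applies → nullable.

gain, interval, version, rssi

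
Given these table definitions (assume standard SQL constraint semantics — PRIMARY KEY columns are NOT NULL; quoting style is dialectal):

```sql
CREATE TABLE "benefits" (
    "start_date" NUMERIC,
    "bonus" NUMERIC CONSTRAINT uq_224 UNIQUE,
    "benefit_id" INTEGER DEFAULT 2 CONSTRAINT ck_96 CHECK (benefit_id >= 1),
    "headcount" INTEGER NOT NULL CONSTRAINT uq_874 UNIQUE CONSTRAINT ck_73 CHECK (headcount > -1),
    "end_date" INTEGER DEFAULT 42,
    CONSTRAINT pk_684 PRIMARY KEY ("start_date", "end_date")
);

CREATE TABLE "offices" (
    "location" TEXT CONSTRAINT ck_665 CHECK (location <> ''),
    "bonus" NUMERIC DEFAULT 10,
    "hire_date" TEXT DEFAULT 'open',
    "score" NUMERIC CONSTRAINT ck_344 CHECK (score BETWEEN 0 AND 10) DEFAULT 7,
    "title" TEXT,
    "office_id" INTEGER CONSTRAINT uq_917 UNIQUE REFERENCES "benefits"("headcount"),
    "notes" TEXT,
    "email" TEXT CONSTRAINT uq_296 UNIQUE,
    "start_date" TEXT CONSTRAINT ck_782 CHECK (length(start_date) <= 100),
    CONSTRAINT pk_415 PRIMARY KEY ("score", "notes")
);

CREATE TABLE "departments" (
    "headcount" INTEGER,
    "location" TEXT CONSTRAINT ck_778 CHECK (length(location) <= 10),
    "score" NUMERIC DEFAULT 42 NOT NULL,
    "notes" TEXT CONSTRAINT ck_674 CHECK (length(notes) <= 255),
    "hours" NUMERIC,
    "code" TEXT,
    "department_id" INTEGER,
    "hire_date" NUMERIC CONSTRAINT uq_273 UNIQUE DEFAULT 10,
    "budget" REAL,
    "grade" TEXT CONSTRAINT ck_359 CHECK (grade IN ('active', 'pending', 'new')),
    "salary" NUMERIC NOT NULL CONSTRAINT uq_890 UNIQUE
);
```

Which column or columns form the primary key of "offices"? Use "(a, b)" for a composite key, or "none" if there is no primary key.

A table-level PRIMARY KEY clause names 2 columns: score, notes.
This is a composite key — the combination is unique, not each column individually.

(score, notes)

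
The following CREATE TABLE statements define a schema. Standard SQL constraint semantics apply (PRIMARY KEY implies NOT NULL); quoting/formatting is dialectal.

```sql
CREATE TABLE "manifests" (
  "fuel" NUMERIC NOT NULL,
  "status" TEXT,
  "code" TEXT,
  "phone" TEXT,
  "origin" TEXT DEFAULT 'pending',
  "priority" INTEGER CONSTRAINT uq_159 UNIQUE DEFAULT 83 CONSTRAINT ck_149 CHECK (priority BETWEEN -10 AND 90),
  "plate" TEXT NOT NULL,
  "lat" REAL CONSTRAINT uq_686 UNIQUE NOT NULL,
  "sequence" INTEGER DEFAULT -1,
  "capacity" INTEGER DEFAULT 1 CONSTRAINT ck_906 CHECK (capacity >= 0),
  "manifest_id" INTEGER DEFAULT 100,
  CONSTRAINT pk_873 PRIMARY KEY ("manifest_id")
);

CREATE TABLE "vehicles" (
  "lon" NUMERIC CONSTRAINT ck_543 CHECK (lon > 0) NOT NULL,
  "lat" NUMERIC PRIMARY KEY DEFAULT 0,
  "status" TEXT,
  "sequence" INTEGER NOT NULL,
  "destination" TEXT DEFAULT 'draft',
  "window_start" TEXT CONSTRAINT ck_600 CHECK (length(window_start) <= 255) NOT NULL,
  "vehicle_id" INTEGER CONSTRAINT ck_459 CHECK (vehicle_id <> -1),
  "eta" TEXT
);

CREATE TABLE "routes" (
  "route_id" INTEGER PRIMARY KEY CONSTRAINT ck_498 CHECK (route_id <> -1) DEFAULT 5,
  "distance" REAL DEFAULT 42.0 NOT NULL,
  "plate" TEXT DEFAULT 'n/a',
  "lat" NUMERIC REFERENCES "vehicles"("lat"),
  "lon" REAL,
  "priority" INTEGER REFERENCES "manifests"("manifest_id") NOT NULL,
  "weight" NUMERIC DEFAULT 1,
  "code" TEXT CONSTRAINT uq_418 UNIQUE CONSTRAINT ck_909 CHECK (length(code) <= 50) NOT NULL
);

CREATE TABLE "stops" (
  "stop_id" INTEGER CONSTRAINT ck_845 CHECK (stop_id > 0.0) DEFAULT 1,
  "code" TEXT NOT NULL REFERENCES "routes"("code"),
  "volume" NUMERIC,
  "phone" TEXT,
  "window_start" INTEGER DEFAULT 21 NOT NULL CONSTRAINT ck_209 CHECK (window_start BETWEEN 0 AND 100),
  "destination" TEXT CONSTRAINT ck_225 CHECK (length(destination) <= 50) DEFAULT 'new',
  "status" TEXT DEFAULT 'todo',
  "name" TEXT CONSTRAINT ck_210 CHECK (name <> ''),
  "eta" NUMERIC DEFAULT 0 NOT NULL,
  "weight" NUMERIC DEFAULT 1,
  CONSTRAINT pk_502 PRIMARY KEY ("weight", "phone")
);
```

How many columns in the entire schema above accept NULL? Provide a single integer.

20

manifests: 7 nullable (status, code, phone, origin, priority, sequence, capacity — PK (manifest_id) and explicit NOT NULL columns excluded).
vehicles: 4 nullable (status, destination, vehicle_id, eta — PK (lat) and explicit NOT NULL columns excluded).
routes: 4 nullable (plate, lat, lon, weight — PK (route_id) and explicit NOT NULL columns excluded).
stops: 5 nullable (stop_id, volume, destination, status, name — PK (weight, phone) and explicit NOT NULL columns excluded).
Total: 7 + 4 + 4 + 5 = 20.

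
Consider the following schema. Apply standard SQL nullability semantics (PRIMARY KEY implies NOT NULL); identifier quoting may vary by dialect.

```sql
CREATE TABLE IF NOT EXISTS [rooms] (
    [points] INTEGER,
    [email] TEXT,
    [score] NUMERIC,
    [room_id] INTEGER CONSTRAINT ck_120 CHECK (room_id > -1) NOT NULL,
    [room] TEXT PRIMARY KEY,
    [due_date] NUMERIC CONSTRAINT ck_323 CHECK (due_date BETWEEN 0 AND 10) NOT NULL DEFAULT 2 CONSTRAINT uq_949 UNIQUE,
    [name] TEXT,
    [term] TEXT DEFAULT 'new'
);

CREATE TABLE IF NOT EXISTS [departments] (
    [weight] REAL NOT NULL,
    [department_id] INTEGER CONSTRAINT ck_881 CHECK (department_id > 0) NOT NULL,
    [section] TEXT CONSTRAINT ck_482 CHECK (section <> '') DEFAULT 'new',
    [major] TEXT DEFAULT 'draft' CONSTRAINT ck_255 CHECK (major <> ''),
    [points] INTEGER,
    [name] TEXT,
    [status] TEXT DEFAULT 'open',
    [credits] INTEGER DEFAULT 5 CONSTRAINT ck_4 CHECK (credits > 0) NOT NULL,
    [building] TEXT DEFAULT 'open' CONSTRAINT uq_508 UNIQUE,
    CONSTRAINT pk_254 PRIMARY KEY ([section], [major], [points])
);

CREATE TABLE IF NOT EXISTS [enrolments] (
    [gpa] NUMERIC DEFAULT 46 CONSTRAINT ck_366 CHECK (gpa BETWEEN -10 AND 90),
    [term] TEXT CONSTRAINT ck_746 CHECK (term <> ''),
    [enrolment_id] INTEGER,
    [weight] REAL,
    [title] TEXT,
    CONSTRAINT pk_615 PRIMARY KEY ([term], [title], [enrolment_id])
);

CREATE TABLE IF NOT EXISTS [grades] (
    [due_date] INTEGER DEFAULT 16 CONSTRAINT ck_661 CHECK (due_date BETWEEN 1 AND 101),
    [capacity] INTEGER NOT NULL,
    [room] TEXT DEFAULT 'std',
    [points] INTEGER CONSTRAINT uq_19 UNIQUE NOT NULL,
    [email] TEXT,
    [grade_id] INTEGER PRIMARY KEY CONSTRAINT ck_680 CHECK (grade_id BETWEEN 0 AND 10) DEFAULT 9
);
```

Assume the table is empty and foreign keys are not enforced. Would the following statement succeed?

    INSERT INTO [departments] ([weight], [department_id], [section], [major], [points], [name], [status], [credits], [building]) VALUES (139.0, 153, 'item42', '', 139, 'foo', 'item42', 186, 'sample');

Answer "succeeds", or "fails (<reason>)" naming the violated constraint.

fails (CHECK on major)

The value '' for major violates CHECK (major <> '').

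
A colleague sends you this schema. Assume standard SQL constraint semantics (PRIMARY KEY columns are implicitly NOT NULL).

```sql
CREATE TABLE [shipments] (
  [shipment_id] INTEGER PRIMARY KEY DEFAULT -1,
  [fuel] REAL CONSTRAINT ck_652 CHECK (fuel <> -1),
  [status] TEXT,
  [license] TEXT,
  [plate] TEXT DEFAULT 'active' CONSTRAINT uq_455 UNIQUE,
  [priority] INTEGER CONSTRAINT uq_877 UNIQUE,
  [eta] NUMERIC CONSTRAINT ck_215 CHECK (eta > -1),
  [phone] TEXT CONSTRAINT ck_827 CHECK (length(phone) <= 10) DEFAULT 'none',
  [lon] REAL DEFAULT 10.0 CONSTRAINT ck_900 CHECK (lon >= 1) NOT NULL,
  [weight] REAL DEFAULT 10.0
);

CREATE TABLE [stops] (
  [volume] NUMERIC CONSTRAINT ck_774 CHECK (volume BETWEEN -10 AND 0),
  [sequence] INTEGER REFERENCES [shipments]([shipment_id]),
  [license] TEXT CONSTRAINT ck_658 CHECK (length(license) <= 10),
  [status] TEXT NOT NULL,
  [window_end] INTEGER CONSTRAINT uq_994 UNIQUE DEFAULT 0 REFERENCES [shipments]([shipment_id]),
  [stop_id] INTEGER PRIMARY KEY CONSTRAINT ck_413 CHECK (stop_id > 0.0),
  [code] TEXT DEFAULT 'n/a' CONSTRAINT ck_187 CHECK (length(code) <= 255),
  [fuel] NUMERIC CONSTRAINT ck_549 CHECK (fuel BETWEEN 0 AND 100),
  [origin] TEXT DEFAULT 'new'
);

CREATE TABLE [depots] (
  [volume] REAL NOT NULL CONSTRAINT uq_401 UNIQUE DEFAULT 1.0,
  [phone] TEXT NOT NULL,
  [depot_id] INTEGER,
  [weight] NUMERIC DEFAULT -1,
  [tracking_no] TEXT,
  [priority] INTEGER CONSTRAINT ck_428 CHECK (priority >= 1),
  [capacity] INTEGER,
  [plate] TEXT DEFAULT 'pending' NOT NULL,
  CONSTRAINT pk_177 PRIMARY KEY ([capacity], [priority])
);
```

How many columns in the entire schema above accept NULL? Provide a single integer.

18

shipments: 8 nullable (fuel, status, license, plate, priority, eta, phone, weight — PK (shipment_id) and explicit NOT NULL columns excluded).
stops: 7 nullable (volume, sequence, license, window_end, code, fuel, origin — PK (stop_id) and explicit NOT NULL columns excluded).
depots: 3 nullable (depot_id, weight, tracking_no — PK (capacity, priority) and explicit NOT NULL columns excluded).
Total: 8 + 7 + 3 = 18.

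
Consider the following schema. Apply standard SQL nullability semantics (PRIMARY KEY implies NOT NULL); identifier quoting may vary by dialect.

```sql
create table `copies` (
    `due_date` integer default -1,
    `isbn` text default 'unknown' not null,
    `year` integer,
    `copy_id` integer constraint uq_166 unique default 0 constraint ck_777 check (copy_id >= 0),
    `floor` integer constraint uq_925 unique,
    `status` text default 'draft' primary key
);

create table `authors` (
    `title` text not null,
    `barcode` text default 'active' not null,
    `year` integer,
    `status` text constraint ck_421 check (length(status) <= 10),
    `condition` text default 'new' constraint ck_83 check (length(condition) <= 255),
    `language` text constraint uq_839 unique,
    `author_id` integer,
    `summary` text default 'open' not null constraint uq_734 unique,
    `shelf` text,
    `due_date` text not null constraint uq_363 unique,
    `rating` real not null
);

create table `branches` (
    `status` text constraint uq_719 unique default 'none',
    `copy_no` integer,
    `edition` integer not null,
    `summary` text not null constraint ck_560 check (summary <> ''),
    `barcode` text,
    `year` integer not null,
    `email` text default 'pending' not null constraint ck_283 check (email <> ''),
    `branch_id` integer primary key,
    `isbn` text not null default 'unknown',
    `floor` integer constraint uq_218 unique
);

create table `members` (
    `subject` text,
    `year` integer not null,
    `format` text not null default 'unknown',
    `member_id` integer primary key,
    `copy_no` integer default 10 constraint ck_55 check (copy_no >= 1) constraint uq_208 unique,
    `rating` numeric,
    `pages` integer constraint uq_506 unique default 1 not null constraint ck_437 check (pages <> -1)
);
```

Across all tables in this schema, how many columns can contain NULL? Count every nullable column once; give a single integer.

copies: 4 nullable (due_date, year, copy_id, floor — PK (status) and explicit NOT NULL columns excluded).
authors: 6 nullable (year, status, condition, language, author_id, shelf — PK none and explicit NOT NULL columns excluded).
branches: 4 nullable (status, copy_no, barcode, floor — PK (branch_id) and explicit NOT NULL columns excluded).
members: 3 nullable (subject, copy_no, rating — PK (member_id) and explicit NOT NULL columns excluded).
Total: 4 + 6 + 4 + 3 = 17.

17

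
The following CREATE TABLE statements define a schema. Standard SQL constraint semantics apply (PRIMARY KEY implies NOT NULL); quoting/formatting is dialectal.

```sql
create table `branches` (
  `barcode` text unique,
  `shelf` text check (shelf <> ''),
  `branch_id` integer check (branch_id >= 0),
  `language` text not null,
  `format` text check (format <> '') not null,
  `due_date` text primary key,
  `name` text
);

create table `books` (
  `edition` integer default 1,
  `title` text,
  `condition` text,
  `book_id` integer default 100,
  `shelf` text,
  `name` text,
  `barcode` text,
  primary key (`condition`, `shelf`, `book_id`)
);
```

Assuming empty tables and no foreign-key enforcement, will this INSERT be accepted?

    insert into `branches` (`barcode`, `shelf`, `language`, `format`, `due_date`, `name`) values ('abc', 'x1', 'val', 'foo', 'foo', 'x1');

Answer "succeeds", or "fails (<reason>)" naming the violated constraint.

NOT NULL columns: due_date is supplied; format is supplied; language is supplied.
CHECK constraints: 'x1' satisfies (shelf <> ''); 'foo' satisfies (format <> '').
No constraint is violated.

succeeds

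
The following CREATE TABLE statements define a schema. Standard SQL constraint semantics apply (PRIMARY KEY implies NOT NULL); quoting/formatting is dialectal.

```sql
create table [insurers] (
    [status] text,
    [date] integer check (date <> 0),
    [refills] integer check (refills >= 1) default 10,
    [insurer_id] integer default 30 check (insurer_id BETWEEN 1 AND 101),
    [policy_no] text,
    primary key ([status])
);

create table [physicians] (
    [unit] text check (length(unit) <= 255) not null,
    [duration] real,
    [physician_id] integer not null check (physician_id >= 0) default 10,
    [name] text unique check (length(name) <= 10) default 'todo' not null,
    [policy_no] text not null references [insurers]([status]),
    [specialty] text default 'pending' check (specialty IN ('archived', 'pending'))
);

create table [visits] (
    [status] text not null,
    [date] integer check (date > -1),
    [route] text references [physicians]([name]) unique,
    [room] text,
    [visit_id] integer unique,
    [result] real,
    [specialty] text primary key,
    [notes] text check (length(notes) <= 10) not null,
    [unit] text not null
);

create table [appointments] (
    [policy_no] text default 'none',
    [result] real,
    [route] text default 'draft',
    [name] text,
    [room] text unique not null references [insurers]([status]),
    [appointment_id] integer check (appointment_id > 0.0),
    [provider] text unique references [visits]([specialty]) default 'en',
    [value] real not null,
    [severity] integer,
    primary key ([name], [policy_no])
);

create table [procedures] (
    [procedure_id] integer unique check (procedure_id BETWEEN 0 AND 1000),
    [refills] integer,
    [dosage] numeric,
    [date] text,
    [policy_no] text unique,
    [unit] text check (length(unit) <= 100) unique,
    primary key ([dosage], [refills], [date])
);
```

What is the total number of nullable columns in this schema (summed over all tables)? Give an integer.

insurers: 4 nullable (date, refills, insurer_id, policy_no — PK (status) and explicit NOT NULL columns excluded).
physicians: 2 nullable (duration, specialty — PK none and explicit NOT NULL columns excluded).
visits: 5 nullable (date, route, room, visit_id, result — PK (specialty) and explicit NOT NULL columns excluded).
appointments: 5 nullable (result, route, appointment_id, provider, severity — PK (name, policy_no) and explicit NOT NULL columns excluded).
procedures: 3 nullable (procedure_id, policy_no, unit — PK (dosage, refills, date) and explicit NOT NULL columns excluded).
Total: 4 + 2 + 5 + 5 + 3 = 19.

19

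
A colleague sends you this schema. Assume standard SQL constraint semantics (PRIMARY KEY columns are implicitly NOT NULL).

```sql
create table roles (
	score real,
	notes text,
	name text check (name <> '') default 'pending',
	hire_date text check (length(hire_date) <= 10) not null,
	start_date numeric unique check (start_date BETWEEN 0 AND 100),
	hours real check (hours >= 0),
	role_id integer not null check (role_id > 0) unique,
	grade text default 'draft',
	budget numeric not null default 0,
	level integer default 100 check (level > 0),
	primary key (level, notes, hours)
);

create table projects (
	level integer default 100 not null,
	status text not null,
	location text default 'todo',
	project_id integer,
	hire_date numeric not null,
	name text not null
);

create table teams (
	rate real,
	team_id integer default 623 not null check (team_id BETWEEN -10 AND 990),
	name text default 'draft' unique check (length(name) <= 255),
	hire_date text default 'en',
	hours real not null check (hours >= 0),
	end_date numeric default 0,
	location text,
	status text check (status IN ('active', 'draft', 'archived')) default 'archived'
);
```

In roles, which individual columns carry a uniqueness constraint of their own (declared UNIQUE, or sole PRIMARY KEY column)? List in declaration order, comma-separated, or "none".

- score: no UNIQUE or single-column PK constraint.
- notes: part of a composite PRIMARY KEY — only the tuple is unique, not this column on its own.
- name: no UNIQUE or single-column PK constraint.
- hire_date: no UNIQUE or single-column PK constraint.
- start_date: declared UNIQUE → unique.
- hours: part of a composite PRIMARY KEY — only the tuple is unique, not this column on its own.
- role_id: declared UNIQUE → unique.
- grade: no UNIQUE or single-column PK constraint.
- budget: no UNIQUE or single-column PK constraint.
- level: part of a composite PRIMARY KEY — only the tuple is unique, not this column on its own.

start_date, role_id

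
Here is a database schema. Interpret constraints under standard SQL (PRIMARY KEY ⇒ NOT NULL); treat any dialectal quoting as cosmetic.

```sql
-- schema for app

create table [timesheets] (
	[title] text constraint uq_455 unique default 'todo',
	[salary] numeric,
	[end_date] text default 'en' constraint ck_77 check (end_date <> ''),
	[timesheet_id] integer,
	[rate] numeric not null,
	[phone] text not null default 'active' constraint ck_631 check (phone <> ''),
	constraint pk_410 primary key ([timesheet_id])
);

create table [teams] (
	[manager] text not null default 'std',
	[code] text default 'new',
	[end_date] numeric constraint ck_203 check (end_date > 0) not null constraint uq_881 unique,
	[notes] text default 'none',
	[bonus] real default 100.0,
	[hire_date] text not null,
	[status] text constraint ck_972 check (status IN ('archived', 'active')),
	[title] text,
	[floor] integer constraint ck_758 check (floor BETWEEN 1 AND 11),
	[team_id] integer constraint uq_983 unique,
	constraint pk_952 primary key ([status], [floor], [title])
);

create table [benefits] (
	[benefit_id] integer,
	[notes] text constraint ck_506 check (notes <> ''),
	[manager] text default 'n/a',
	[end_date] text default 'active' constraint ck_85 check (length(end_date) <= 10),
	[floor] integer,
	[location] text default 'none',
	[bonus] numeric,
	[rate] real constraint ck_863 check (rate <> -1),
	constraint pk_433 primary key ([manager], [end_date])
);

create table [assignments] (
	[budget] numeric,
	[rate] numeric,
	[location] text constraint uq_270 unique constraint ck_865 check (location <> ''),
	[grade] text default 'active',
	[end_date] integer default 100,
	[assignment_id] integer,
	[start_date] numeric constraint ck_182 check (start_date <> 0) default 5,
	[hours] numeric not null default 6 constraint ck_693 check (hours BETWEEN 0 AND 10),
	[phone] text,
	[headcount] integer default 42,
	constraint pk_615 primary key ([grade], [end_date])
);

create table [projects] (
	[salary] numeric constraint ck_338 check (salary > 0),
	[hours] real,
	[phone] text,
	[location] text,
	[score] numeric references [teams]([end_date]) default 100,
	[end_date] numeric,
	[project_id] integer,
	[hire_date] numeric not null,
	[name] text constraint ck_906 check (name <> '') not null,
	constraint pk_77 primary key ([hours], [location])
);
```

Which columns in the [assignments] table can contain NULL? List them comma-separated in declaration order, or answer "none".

budget, rate, location, assignment_id, start_date, phone, headcount

- budget: no NOT NULL constraint applies → nullable.
- rate: no NOT NULL constraint applies → nullable.
- location: CHECK does not forbid NULL (a CHECK constraint passes when its expression is NULL) → nullable.
- grade: part of the PRIMARY KEY, which implies NOT NULL → not nullable.
- end_date: part of the PRIMARY KEY, which implies NOT NULL → not nullable.
- assignment_id: no NOT NULL constraint applies → nullable.
- start_date: CHECK does not forbid NULL (a CHECK constraint passes when its expression is NULL) → nullable.
- hours: declared NOT NULL → not nullable.
- phone: no NOT NULL constraint applies → nullable.
- headcount: DEFAULT only fills an omitted column; an explicit NULL is still allowed → nullable.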